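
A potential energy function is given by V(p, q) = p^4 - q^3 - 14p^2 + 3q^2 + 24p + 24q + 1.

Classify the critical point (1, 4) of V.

local maximum

The mixed partial ∂²V/∂p∂q is 0, so the Hessian at any point is diag(V_pp, V_qq) = diag(4(3p^2 - 7), 6(-q + 1)).
At (1, 4): H = diag(-16, -18).
Both eigenvalues are negative, so H is negative definite: a local maximum.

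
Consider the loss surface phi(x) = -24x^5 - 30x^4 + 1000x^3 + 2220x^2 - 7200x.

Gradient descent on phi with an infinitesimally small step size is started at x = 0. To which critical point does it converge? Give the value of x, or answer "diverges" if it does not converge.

phi'(x) = -120(x - 5)(x - 1)(x + 3)(x + 4), so phi'(0) = -7200.
Gradient descent moves in the -phi' direction, i.e. x is increasing.
The nearest critical point in that direction is x = 1, where phi'' = 9600 > 0 (a local minimum). The iterate converges there.

1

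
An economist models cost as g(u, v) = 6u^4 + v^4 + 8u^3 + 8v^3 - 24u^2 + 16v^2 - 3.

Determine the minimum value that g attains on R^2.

-67

g(u,v) separates as P(u) + Q(v) − 3, so its minimum is min P + min Q − 3.
P'(u) = 24u(u - 1)(u + 2) vanishes at u ∈ {-2, 0, 1}; Q'(v) = 4v(v + 2)(v + 4) vanishes at v ∈ {-4, -2, 0}.
Local minima of P (where P''>0): P(-2)=-64, P(1)=-10. Local minima of Q: Q(-4)=0, Q(0)=0.
So the global minimum of g is P(-2) + Q(-4) − 3 = -64 + 0 − 3 = -67, attained at (-2, -4).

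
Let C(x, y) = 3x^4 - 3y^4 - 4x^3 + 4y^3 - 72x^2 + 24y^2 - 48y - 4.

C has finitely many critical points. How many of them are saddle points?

5

C separates as a function of x plus a function of y, so ∇C=0 decouples.
∂C/∂x = 12x(x - 4)(x + 3) = 0 at x ∈ {-3, 0, 4}; ∂C/∂y = -12(y - 2)(y - 1)(y + 2) = 0 at y ∈ {-2, 1, 2}.
The Hessian is diagonal: diag(C_xx, C_yy). Second derivatives: C_xx(-3)=252, C_xx(0)=-144, C_xx(4)=336; C_yy(-2)=-144, C_yy(1)=36, C_yy(2)=-48.
Saddle points occur where the two diagonal entries have opposite signs: (-3, -2), (-3, 2), (0, 1), (4, -2), (4, 2). Count: 5.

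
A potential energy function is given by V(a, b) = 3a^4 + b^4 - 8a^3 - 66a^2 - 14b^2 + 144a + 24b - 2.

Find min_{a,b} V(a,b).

V(a,b) separates as P(a) + Q(b) − 2, so its minimum is min P + min Q − 2.
P'(a) = 12(a - 4)(a - 1)(a + 3) vanishes at a ∈ {-3, 1, 4}; Q'(b) = 4(b - 2)(b - 1)(b + 3) vanishes at b ∈ {-3, 1, 2}.
Local minima of P (where P''>0): P(-3)=-567, P(4)=-224. Local minima of Q: Q(-3)=-117, Q(2)=8.
So the global minimum of V is P(-3) + Q(-3) − 2 = -567 − 117 − 2 = -686, attained at (-3, -3).

-686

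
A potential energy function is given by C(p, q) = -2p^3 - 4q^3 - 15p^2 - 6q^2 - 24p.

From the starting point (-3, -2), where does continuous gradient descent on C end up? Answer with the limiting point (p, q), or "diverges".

(-4, -1)

C is separable, so gradient descent decouples: p follows -∂C/∂p, q follows -∂C/∂q.
∂C/∂p = -6(p + 1)(p + 4); at p=-3 this is 12, so p decreases.
∂C/∂q = -12q(q + 1); at q=-2 this is -24, so q increases.
p converges to its nearest critical value -4 (a local min of the p-part); q converges to -1. The iterate converges to (-4, -1).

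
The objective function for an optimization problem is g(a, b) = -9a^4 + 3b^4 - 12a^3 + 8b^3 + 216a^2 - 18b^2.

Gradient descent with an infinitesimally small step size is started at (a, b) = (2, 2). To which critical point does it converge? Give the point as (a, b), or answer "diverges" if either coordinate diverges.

g is separable, so gradient descent decouples: a follows -∂g/∂a, b follows -∂g/∂b.
∂g/∂a = -36a(a - 3)(a + 4); at a=2 this is 432, so a decreases.
∂g/∂b = 12b(b - 1)(b + 3); at b=2 this is 120, so b decreases.
a converges to its nearest critical value 0 (a local min of the a-part); b converges to 1. The iterate converges to (0, 1).

(0, 1)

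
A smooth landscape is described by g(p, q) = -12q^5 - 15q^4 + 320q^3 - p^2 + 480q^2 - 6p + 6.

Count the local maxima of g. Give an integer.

2

g separates as a function of p plus a function of q, so ∇g=0 decouples.
∂g/∂p = -2(p + 3) = 0 at p ∈ {-3}; ∂g/∂q = -60q(q - 4)(q + 1)(q + 4) = 0 at q ∈ {-4, -1, 0, 4}.
The Hessian is diagonal: diag(g_pp, g_qq). Second derivatives: g_pp(-3)=-2; g_qq(-4)=5760, g_qq(-1)=-900, g_qq(0)=960, g_qq(4)=-9600.
Local maxima occur where both diagonal entries negative: (-3, -1), (-3, 4). Count: 2.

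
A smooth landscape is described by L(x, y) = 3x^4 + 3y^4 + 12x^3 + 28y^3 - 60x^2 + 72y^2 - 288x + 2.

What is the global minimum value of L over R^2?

-835

L(x,y) separates as P(x) + Q(y) + 2, so its minimum is min P + min Q + 2.
P'(x) = 12(x - 3)(x + 2)(x + 4) vanishes at x ∈ {-4, -2, 3}; Q'(y) = 12y(y + 3)(y + 4) vanishes at y ∈ {-4, -3, 0}.
Local minima of P (where P''>0): P(-4)=192, P(3)=-837. Local minima of Q: Q(-4)=128, Q(0)=0.
So the global minimum of L is P(3) + Q(0) + 2 = -837 + 0 + 2 = -835, attained at (3, 0).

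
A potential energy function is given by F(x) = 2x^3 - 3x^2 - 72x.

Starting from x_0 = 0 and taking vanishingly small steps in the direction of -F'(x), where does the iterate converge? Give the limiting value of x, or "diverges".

F'(x) = 6(x - 4)(x + 3), so F'(0) = -72.
Gradient descent moves in the -F' direction, i.e. x is increasing.
The nearest critical point in that direction is x = 4, where F'' = 42 > 0 (a local minimum). The iterate converges there.

4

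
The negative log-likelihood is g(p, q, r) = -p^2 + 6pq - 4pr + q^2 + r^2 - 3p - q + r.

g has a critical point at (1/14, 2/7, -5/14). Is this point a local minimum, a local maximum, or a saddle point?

The Hessian is constant: H = [[-2, 6, -4], [6, 2, 0], [-4, 0, 2]].
Leading principal minors: Δ₁ = -2, Δ₂ = -40, Δ₃ = -112.
The minors fit neither the all-positive nor the alternating-sign pattern, so H is indefinite: a saddle point.

saddle point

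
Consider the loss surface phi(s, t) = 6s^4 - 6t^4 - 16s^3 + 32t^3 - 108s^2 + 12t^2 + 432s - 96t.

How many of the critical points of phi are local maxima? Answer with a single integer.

2

phi separates as a function of s plus a function of t, so ∇phi=0 decouples.
∂phi/∂s = 24(s - 3)(s - 2)(s + 3) = 0 at s ∈ {-3, 2, 3}; ∂phi/∂t = -24(t - 4)(t - 1)(t + 1) = 0 at t ∈ {-1, 1, 4}.
The Hessian is diagonal: diag(phi_ss, phi_tt). Second derivatives: phi_ss(-3)=720, phi_ss(2)=-120, phi_ss(3)=144; phi_tt(-1)=-240, phi_tt(1)=144, phi_tt(4)=-360.
Local maxima occur where both diagonal entries negative: (2, -1), (2, 4). Count: 2.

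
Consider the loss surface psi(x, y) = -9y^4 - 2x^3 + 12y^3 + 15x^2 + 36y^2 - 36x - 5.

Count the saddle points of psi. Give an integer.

3

psi separates as a function of x plus a function of y, so ∇psi=0 decouples.
∂psi/∂x = -6(x - 3)(x - 2) = 0 at x ∈ {2, 3}; ∂psi/∂y = -36y(y - 2)(y + 1) = 0 at y ∈ {-1, 0, 2}.
The Hessian is diagonal: diag(psi_xx, psi_yy). Second derivatives: psi_xx(2)=6, psi_xx(3)=-6; psi_yy(-1)=-108, psi_yy(0)=72, psi_yy(2)=-216.
Saddle points occur where the two diagonal entries have opposite signs: (2, -1), (2, 2), (3, 0). Count: 3.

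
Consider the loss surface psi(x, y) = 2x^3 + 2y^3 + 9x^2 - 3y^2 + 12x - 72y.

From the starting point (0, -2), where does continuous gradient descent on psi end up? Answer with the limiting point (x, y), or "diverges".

(-1, 4)

psi is separable, so gradient descent decouples: x follows -∂psi/∂x, y follows -∂psi/∂y.
∂psi/∂x = 6(x + 1)(x + 2); at x=0 this is 12, so x decreases.
∂psi/∂y = 6(y - 4)(y + 3); at y=-2 this is -36, so y increases.
x converges to its nearest critical value -1 (a local min of the x-part); y converges to 4. The iterate converges to (-1, 4).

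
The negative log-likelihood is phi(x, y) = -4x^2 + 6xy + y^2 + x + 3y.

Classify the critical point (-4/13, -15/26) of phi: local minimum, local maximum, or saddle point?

saddle point

The Hessian of phi is constant: H = [[-8, 6], [6, 2]].
det(H) = (-8)·2 − 6² = -52.
Since det(H) < 0, H is indefinite and the critical point is a saddle point.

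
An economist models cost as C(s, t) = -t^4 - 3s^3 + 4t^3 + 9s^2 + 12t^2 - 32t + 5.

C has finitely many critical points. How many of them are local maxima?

C separates as a function of s plus a function of t, so ∇C=0 decouples.
∂C/∂s = -9s(s - 2) = 0 at s ∈ {0, 2}; ∂C/∂t = -4(t - 4)(t - 1)(t + 2) = 0 at t ∈ {-2, 1, 4}.
The Hessian is diagonal: diag(C_ss, C_tt). Second derivatives: C_ss(0)=18, C_ss(2)=-18; C_tt(-2)=-72, C_tt(1)=36, C_tt(4)=-72.
Local maxima occur where both diagonal entries negative: (2, -2), (2, 4). Count: 2.

2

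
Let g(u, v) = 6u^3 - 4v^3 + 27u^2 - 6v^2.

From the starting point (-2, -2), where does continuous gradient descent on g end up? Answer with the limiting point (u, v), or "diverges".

g is separable, so gradient descent decouples: u follows -∂g/∂u, v follows -∂g/∂v.
∂g/∂u = 18u(u + 3); at u=-2 this is -36, so u increases.
∂g/∂v = -12v(v + 1); at v=-2 this is -24, so v increases.
u converges to its nearest critical value 0 (a local min of the u-part); v converges to -1. The iterate converges to (0, -1).

(0, -1)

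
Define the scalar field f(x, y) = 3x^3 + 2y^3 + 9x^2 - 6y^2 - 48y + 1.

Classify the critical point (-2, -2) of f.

local maximum

The mixed partial ∂²f/∂x∂y is 0, so the Hessian at any point is diag(f_xx, f_yy) = diag(18(x + 1), 12(y - 1)).
At (-2, -2): H = diag(-18, -36).
Both eigenvalues are negative, so H is negative definite: a local maximum.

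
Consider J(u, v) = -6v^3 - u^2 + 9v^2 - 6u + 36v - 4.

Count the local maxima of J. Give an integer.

1

J separates as a function of u plus a function of v, so ∇J=0 decouples.
∂J/∂u = -2(u + 3) = 0 at u ∈ {-3}; ∂J/∂v = -18(v - 2)(v + 1) = 0 at v ∈ {-1, 2}.
The Hessian is diagonal: diag(J_uu, J_vv). Second derivatives: J_uu(-3)=-2; J_vv(-1)=54, J_vv(2)=-54.
Local maxima occur where both diagonal entries negative: (-3, 2). Count: 1.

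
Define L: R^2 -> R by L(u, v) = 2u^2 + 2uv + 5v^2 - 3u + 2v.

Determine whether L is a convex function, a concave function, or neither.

L is quadratic, so its Hessian is the constant matrix H = [[4, 2], [2, 10]].
det(H) = 36, tr(H) = 14.
det(H) > 0 and tr(H) > 0, so H is positive definite everywhere: convex.

convex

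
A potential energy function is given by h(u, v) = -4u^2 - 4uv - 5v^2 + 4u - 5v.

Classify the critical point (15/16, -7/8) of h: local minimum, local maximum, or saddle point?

The Hessian of h is constant: H = [[-8, -4], [-4, -10]].
det(H) = (-8)·(-10) − (-4)² = 64.
det(H) > 0 and tr(H) = -18 < 0, so H is negative definite and the point is a local maximum.

local maximum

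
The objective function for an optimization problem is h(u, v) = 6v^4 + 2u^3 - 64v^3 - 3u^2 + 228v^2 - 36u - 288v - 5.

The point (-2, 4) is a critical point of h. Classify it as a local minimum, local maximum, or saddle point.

saddle point

The mixed partial ∂²h/∂u∂v is 0, so the Hessian at any point is diag(h_uu, h_vv) = diag(6(2u - 1), 24(3v^2 - 16v + 19)).
At (-2, 4): H = diag(-30, 72).
The eigenvalues have opposite signs, so H is indefinite: a saddle point.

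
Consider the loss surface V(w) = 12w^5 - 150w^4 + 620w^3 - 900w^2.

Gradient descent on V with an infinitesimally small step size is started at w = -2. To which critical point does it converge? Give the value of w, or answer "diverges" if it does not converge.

V'(w) = 60w(w - 5)(w - 3)(w - 2), so V'(-2) = 16800.
Gradient descent moves in the -V' direction, i.e. w is decreasing.
There is no critical point below w=-2, and V' keeps the same sign, so the iterate runs off to −∞.

diverges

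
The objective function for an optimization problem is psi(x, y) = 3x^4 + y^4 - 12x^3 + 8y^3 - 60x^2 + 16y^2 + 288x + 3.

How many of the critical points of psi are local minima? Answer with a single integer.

psi separates as a function of x plus a function of y, so ∇psi=0 decouples.
∂psi/∂x = 12(x - 4)(x - 2)(x + 3) = 0 at x ∈ {-3, 2, 4}; ∂psi/∂y = 4y(y + 2)(y + 4) = 0 at y ∈ {-4, -2, 0}.
The Hessian is diagonal: diag(psi_xx, psi_yy). Second derivatives: psi_xx(-3)=420, psi_xx(2)=-120, psi_xx(4)=168; psi_yy(-4)=32, psi_yy(-2)=-16, psi_yy(0)=32.
Local minima occur where both diagonal entries positive: (-3, -4), (-3, 0), (4, -4), (4, 0). Count: 4.

4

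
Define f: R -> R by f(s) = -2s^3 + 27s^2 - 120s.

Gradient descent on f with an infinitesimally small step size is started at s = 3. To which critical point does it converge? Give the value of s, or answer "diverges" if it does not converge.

4

f'(s) = -6(s - 5)(s - 4), so f'(3) = -12.
Gradient descent moves in the -f' direction, i.e. s is increasing.
The nearest critical point in that direction is s = 4, where f'' = 6 > 0 (a local minimum). The iterate converges there.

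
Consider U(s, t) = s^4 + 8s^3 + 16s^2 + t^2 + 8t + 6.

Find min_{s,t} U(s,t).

U(s,t) separates as P(s) + Q(t) + 6, so its minimum is min P + min Q + 6.
P'(s) = 4s(s + 2)(s + 4) vanishes at s ∈ {-4, -2, 0}; Q'(t) = 2(t + 4) vanishes at t ∈ {-4}.
Local minima of P (where P''>0): P(-4)=0, P(0)=0. Local minima of Q: Q(-4)=-16.
So the global minimum of U is P(-4) + Q(-4) + 6 = 0 − 16 + 6 = -10, attained at (-4, -4).

-10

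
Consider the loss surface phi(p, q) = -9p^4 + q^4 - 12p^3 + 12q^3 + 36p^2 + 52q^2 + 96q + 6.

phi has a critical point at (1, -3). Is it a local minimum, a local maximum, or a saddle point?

The mixed partial ∂²phi/∂p∂q is 0, so the Hessian at any point is diag(phi_pp, phi_qq) = diag(36(-3p^2 - 2p + 2), 4(3q^2 + 18q + 26)).
At (1, -3): H = diag(-108, -4).
Both eigenvalues are negative, so H is negative definite: a local maximum.

local maximum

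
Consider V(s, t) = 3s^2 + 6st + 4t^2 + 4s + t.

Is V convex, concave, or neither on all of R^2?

V is quadratic, so its Hessian is the constant matrix H = [[6, 6], [6, 8]].
det(H) = 12, tr(H) = 14.
det(H) > 0 and tr(H) > 0, so H is positive definite everywhere: convex.

convex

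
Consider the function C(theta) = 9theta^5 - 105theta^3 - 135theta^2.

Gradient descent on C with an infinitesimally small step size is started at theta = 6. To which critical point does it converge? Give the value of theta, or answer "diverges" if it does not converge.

C'(theta) = 45theta(theta - 3)(theta + 1)(theta + 2), so C'(6) = 45360.
Gradient descent moves in the -C' direction, i.e. theta is decreasing.
The nearest critical point in that direction is theta = 3, where C'' = 2700 > 0 (a local minimum). The iterate converges there.

3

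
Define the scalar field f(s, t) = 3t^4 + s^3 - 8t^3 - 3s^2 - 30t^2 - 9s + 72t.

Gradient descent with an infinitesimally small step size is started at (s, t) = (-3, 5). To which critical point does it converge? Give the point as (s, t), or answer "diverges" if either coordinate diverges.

diverges

f is separable, so gradient descent decouples: s follows -∂f/∂s, t follows -∂f/∂t.
∂f/∂s = 3(s - 3)(s + 1); at s=-3 this is 36, so s decreases.
∂f/∂t = 12(t - 3)(t - 1)(t + 2); at t=5 this is 672, so t decreases.
The s-coordinate has no critical point in that direction and runs off to infinity.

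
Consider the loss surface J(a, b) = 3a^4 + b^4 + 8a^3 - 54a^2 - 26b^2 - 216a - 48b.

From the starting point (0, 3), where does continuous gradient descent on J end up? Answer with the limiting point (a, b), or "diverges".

(3, 4)

J is separable, so gradient descent decouples: a follows -∂J/∂a, b follows -∂J/∂b.
∂J/∂a = 12(a - 3)(a + 2)(a + 3); at a=0 this is -216, so a increases.
∂J/∂b = 4(b - 4)(b + 1)(b + 3); at b=3 this is -96, so b increases.
a converges to its nearest critical value 3 (a local min of the a-part); b converges to 4. The iterate converges to (3, 4).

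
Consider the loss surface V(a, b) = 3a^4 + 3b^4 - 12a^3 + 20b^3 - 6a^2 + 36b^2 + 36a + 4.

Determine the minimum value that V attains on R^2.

-23

V(a,b) separates as P(a) + Q(b) + 4, so its minimum is min P + min Q + 4.
P'(a) = 12(a - 3)(a - 1)(a + 1) vanishes at a ∈ {-1, 1, 3}; Q'(b) = 12b(b + 2)(b + 3) vanishes at b ∈ {-3, -2, 0}.
Local minima of P (where P''>0): P(-1)=-27, P(3)=-27. Local minima of Q: Q(-3)=27, Q(0)=0.
So the global minimum of V is P(-1) + Q(0) + 4 = -27 + 0 + 4 = -23, attained at (-1, 0).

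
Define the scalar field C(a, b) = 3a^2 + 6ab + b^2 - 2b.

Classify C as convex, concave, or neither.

neither

C is quadratic, so its Hessian is the constant matrix H = [[6, 6], [6, 2]].
det(H) = -24, tr(H) = 8.
det(H) < 0, so H is indefinite: neither convex nor concave.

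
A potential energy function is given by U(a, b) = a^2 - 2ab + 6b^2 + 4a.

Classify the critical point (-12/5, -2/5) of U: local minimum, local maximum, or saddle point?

local minimum

The Hessian of U is constant: H = [[2, -2], [-2, 12]].
det(H) = 2·12 − (-2)² = 20.
det(H) > 0 and tr(H) = 14 > 0, so H is positive definite and the point is a local minimum.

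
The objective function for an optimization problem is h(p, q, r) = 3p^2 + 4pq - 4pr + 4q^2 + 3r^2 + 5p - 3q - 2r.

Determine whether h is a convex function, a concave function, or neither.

h is quadratic, so its Hessian is the constant matrix H = [[6, 4, -4], [4, 8, 0], [-4, 0, 6]].
Leading principal minors: 6, 32, 64.
All positive ⇒ H ≻ 0 ⇒ convex.

convex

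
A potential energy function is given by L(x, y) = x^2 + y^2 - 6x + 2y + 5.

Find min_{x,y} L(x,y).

L(x,y) separates as P(x) + Q(y) + 5, so its minimum is min P + min Q + 5.
P'(x) = 2x - 6 vanishes at x ∈ {3}; Q'(y) = 2y + 2 vanishes at y ∈ {-1}.
Local minima of P (where P''>0): P(3)=-9. Local minima of Q: Q(-1)=-1.
So the global minimum of L is P(3) + Q(-1) + 5 = -9 − 1 + 5 = -5, attained at (3, -1).

-5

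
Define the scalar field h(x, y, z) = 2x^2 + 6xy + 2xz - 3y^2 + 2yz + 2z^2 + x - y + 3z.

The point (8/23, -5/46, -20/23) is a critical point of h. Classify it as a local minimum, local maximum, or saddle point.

The Hessian is constant: H = [[4, 6, 2], [6, -6, 2], [2, 2, 4]].
Leading principal minors: Δ₁ = 4, Δ₂ = -60, Δ₃ = -184.
The minors fit neither the all-positive nor the alternating-sign pattern, so H is indefinite: a saddle point.

saddle point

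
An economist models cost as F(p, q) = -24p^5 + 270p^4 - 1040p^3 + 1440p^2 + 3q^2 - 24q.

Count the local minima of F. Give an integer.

F separates as a function of p plus a function of q, so ∇F=0 decouples.
∂F/∂p = -120p(p - 4)(p - 3)(p - 2) = 0 at p ∈ {0, 2, 3, 4}; ∂F/∂q = 6(q - 4) = 0 at q ∈ {4}.
The Hessian is diagonal: diag(F_pp, F_qq). Second derivatives: F_pp(0)=2880, F_pp(2)=-480, F_pp(3)=360, F_pp(4)=-960; F_qq(4)=6.
Local minima occur where both diagonal entries positive: (0, 4), (3, 4). Count: 2.

2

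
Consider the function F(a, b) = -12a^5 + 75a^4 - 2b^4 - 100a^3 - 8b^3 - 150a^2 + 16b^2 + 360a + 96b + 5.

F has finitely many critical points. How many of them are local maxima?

4

F separates as a function of a plus a function of b, so ∇F=0 decouples.
∂F/∂a = -60(a - 3)(a - 2)(a - 1)(a + 1) = 0 at a ∈ {-1, 1, 2, 3}; ∂F/∂b = -8(b - 2)(b + 2)(b + 3) = 0 at b ∈ {-3, -2, 2}.
The Hessian is diagonal: diag(F_aa, F_bb). Second derivatives: F_aa(-1)=1440, F_aa(1)=-240, F_aa(2)=180, F_aa(3)=-480; F_bb(-3)=-40, F_bb(-2)=32, F_bb(2)=-160.
Local maxima occur where both diagonal entries negative: (1, -3), (1, 2), (3, -3), (3, 2). Count: 4.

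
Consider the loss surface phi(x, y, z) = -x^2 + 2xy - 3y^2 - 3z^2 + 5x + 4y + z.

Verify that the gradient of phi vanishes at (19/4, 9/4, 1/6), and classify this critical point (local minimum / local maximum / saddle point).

local maximum

∇phi = (-2x + 2y + 5, 2x - 6y + 4, -6z + 1); substituting (19/4, 9/4, 1/6) gives ∇phi = (0, 0, 0), so (19/4, 9/4, 1/6) is indeed a critical point.
The Hessian is constant: H = [[-2, 2, 0], [2, -6, 0], [0, 0, -6]].
Leading principal minors: Δ₁ = -2, Δ₂ = 8, Δ₃ = -48.
The minors alternate sign starting negative (−, +, −), so H is negative definite: a local maximum.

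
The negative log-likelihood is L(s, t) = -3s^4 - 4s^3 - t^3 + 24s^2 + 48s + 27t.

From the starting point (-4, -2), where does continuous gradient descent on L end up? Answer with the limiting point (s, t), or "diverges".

diverges

L is separable, so gradient descent decouples: s follows -∂L/∂s, t follows -∂L/∂t.
∂L/∂s = -12(s - 2)(s + 1)(s + 2); at s=-4 this is 432, so s decreases.
∂L/∂t = -3(t - 3)(t + 3); at t=-2 this is 15, so t decreases.
The s-coordinate has no critical point in that direction and runs off to infinity.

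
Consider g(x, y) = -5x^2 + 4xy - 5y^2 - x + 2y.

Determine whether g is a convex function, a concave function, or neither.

concave

g is quadratic, so its Hessian is the constant matrix H = [[-10, 4], [4, -10]].
det(H) = 84, tr(H) = -20.
det(H) > 0 and tr(H) < 0, so H is negative definite everywhere: concave.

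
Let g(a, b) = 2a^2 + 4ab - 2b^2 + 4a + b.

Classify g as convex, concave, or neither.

neither

g is quadratic, so its Hessian is the constant matrix H = [[4, 4], [4, -4]].
det(H) = -32, tr(H) = 0.
det(H) < 0, so H is indefinite: neither convex nor concave.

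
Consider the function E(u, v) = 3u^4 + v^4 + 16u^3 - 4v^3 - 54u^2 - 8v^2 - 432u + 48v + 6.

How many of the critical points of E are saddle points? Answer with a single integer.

E separates as a function of u plus a function of v, so ∇E=0 decouples.
∂E/∂u = 12(u - 3)(u + 3)(u + 4) = 0 at u ∈ {-4, -3, 3}; ∂E/∂v = 4(v - 3)(v - 2)(v + 2) = 0 at v ∈ {-2, 2, 3}.
The Hessian is diagonal: diag(E_uu, E_vv). Second derivatives: E_uu(-4)=84, E_uu(-3)=-72, E_uu(3)=504; E_vv(-2)=80, E_vv(2)=-16, E_vv(3)=20.
Saddle points occur where the two diagonal entries have opposite signs: (-4, 2), (-3, -2), (-3, 3), (3, 2). Count: 4.

4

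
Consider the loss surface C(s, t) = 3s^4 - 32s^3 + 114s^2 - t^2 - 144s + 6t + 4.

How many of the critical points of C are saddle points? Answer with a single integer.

C separates as a function of s plus a function of t, so ∇C=0 decouples.
∂C/∂s = 12(s - 4)(s - 3)(s - 1) = 0 at s ∈ {1, 3, 4}; ∂C/∂t = -2(t - 3) = 0 at t ∈ {3}.
The Hessian is diagonal: diag(C_ss, C_tt). Second derivatives: C_ss(1)=72, C_ss(3)=-24, C_ss(4)=36; C_tt(3)=-2.
Saddle points occur where the two diagonal entries have opposite signs: (1, 3), (4, 3). Count: 2.

2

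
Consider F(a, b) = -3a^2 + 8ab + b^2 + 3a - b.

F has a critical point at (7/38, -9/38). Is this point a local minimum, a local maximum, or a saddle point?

saddle point

The Hessian of F is constant: H = [[-6, 8], [8, 2]].
det(H) = (-6)·2 − 8² = -76.
Since det(H) < 0, H is indefinite and the critical point is a saddle point.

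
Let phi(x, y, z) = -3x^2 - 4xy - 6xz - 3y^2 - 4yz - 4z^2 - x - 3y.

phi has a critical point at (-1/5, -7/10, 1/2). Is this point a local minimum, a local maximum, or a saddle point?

local maximum

The Hessian is constant: H = [[-6, -4, -6], [-4, -6, -4], [-6, -4, -8]].
Leading principal minors: Δ₁ = -6, Δ₂ = 20, Δ₃ = -40.
The minors alternate sign starting negative (−, +, −), so H is negative definite: a local maximum.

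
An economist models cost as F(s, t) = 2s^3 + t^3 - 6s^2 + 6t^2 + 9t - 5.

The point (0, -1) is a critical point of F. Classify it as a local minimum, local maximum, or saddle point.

The mixed partial ∂²F/∂s∂t is 0, so the Hessian at any point is diag(F_ss, F_tt) = diag(12(s - 1), 6(t + 2)).
At (0, -1): H = diag(-12, 6).
The eigenvalues have opposite signs, so H is indefinite: a saddle point.

saddle point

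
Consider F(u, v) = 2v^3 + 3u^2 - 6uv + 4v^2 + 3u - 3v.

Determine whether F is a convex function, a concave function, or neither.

neither

The term 2v^3 is cubic, so the Hessian is not constant.
∂²F/∂v² = 12v + 8, which takes both signs as v varies (negative for sufficiently negative v). A diagonal entry of the Hessian changing sign means the Hessian is neither positive- nor negative-semidefinite on all of R^2.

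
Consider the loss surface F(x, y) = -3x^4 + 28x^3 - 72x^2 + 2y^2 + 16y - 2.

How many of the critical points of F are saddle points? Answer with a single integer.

F separates as a function of x plus a function of y, so ∇F=0 decouples.
∂F/∂x = -12x(x - 4)(x - 3) = 0 at x ∈ {0, 3, 4}; ∂F/∂y = 4(y + 4) = 0 at y ∈ {-4}.
The Hessian is diagonal: diag(F_xx, F_yy). Second derivatives: F_xx(0)=-144, F_xx(3)=36, F_xx(4)=-48; F_yy(-4)=4.
Saddle points occur where the two diagonal entries have opposite signs: (0, -4), (4, -4). Count: 2.

2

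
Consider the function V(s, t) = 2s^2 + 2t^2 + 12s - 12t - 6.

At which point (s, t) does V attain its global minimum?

V(s,t) separates as P(s) + Q(t) − 6, so its minimum is min P + min Q − 6.
P'(s) = 4s + 12 vanishes at s ∈ {-3}; Q'(t) = 4(t - 3) vanishes at t ∈ {3}.
Local minima of P (where P''>0): P(-3)=-18. Local minima of Q: Q(3)=-18.
So the global minimum of V is P(-3) + Q(3) − 6 = -18 − 18 − 6 = -42, attained at (-3, 3).

(-3, 3)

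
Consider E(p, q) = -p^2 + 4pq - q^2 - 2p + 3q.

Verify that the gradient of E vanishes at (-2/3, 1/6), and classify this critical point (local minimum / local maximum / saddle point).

saddle point

∇E = (-2p + 4q - 2, 4p - 2q + 3); substituting (-2/3, 1/6) gives ∇E = (0, 0), so (-2/3, 1/6) is indeed a critical point.
The Hessian of E is constant: H = [[-2, 4], [4, -2]].
det(H) = (-2)·(-2) − 4² = -12.
Since det(H) < 0, H is indefinite and the critical point is a saddle point.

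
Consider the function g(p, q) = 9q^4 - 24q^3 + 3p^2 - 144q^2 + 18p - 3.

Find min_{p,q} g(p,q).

g(p,q) separates as A(p) + B(q) − 3, so its minimum is min A + min B − 3.
A'(p) = 6p + 18 vanishes at p ∈ {-3}; B'(q) = 36q(q - 4)(q + 2) vanishes at q ∈ {-2, 0, 4}.
Local minima of A (where A''>0): A(-3)=-27. Local minima of B: B(-2)=-240, B(4)=-1536.
So the global minimum of g is A(-3) + B(4) − 3 = -27 − 1536 − 3 = -1566, attained at (-3, 4).

-1566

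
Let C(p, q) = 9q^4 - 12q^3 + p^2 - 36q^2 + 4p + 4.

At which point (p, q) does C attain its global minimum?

C(p,q) separates as A(p) + B(q) + 4, so its minimum is min A + min B + 4.
A'(p) = 2p + 4 vanishes at p ∈ {-2}; B'(q) = 36q(q - 2)(q + 1) vanishes at q ∈ {-1, 0, 2}.
Local minima of A (where A''>0): A(-2)=-4. Local minima of B: B(-1)=-15, B(2)=-96.
So the global minimum of C is A(-2) + B(2) + 4 = -4 − 96 + 4 = -96, attained at (-2, 2).

(-2, 2)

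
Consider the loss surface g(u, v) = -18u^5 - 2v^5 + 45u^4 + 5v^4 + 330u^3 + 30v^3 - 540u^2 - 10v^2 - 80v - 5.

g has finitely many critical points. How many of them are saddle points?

8

g separates as a function of u plus a function of v, so ∇g=0 decouples.
∂g/∂u = -90u(u - 4)(u - 1)(u + 3) = 0 at u ∈ {-3, 0, 1, 4}; ∂g/∂v = -10(v - 4)(v - 1)(v + 1)(v + 2) = 0 at v ∈ {-2, -1, 1, 4}.
The Hessian is diagonal: diag(g_uu, g_vv). Second derivatives: g_uu(-3)=7560, g_uu(0)=-1080, g_uu(1)=1080, g_uu(4)=-7560; g_vv(-2)=180, g_vv(-1)=-100, g_vv(1)=180, g_vv(4)=-900.
Saddle points occur where the two diagonal entries have opposite signs: (-3, -1), (-3, 4), (0, -2), (0, 1), (1, -1), (1, 4), (4, -2), (4, 1). Count: 8.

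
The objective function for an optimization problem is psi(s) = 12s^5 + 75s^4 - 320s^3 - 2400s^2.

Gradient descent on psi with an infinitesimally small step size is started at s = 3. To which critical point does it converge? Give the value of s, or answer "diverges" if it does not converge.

psi'(s) = 60s(s - 4)(s + 4)(s + 5), so psi'(3) = -10080.
Gradient descent moves in the -psi' direction, i.e. s is increasing.
The nearest critical point in that direction is s = 4, where psi'' = 17280 > 0 (a local minimum). The iterate converges there.

4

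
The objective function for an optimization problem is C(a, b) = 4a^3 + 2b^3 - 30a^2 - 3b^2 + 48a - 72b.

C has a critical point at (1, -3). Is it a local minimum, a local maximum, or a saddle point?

The mixed partial ∂²C/∂a∂b is 0, so the Hessian at any point is diag(C_aa, C_bb) = diag(12(2a - 5), 6(2b - 1)).
At (1, -3): H = diag(-36, -42).
Both eigenvalues are negative, so H is negative definite: a local maximum.

local maximum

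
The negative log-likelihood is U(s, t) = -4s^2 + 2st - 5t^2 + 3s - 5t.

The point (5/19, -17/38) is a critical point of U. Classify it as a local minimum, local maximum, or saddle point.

The Hessian of U is constant: H = [[-8, 2], [2, -10]].
det(H) = (-8)·(-10) − 2² = 76.
det(H) > 0 and tr(H) = -18 < 0, so H is negative definite and the point is a local maximum.

local maximum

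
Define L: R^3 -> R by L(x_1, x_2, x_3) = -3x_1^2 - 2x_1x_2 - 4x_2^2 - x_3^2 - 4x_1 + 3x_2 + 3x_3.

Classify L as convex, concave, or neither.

concave

L is quadratic, so its Hessian is the constant matrix H = [[-6, -2, 0], [-2, -8, 0], [0, 0, -2]].
Leading principal minors: -6, 44, -88.
Signs alternate −, +, − ⇒ H ≺ 0 ⇒ concave.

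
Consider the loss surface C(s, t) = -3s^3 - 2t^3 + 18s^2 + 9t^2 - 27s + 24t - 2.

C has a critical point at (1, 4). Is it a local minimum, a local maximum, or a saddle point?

The mixed partial ∂²C/∂s∂t is 0, so the Hessian at any point is diag(C_ss, C_tt) = diag(18(-s + 2), 6(-2t + 3)).
At (1, 4): H = diag(18, -30).
The eigenvalues have opposite signs, so H is indefinite: a saddle point.

saddle point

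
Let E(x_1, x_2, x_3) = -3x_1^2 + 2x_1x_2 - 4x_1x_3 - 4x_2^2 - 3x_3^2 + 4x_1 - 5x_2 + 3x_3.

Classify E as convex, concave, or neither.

E is quadratic, so its Hessian is the constant matrix H = [[-6, 2, -4], [2, -8, 0], [-4, 0, -6]].
Leading principal minors: -6, 44, -136.
Signs alternate −, +, − ⇒ H ≺ 0 ⇒ concave.

concave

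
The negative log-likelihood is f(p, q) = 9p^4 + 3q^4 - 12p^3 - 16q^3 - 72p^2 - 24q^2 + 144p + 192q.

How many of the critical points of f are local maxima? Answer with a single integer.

1

f separates as a function of p plus a function of q, so ∇f=0 decouples.
∂f/∂p = 36(p - 2)(p - 1)(p + 2) = 0 at p ∈ {-2, 1, 2}; ∂f/∂q = 12(q - 4)(q - 2)(q + 2) = 0 at q ∈ {-2, 2, 4}.
The Hessian is diagonal: diag(f_pp, f_qq). Second derivatives: f_pp(-2)=432, f_pp(1)=-108, f_pp(2)=144; f_qq(-2)=288, f_qq(2)=-96, f_qq(4)=144.
Local maxima occur where both diagonal entries negative: (1, 2). Count: 1.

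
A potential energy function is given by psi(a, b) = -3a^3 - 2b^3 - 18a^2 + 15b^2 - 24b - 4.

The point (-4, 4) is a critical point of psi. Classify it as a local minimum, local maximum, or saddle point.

saddle point

The mixed partial ∂²psi/∂a∂b is 0, so the Hessian at any point is diag(psi_aa, psi_bb) = diag(-18(a + 2), 6(-2b + 5)).
At (-4, 4): H = diag(36, -18).
The eigenvalues have opposite signs, so H is indefinite: a saddle point.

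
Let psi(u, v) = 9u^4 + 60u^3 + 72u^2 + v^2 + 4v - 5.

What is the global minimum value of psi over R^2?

psi(u,v) separates as P(u) + Q(v) − 5, so its minimum is min P + min Q − 5.
P'(u) = 36u(u + 1)(u + 4) vanishes at u ∈ {-4, -1, 0}; Q'(v) = 2v + 4 vanishes at v ∈ {-2}.
Local minima of P (where P''>0): P(-4)=-384, P(0)=0. Local minima of Q: Q(-2)=-4.
So the global minimum of psi is P(-4) + Q(-2) − 5 = -384 − 4 − 5 = -393, attained at (-4, -2).

-393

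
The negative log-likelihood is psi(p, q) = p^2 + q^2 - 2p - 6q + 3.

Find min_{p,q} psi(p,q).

-7

psi(p,q) separates as A(p) + B(q) + 3, so its minimum is min A + min B + 3.
A'(p) = 2p - 2 vanishes at p ∈ {1}; B'(q) = 2q - 6 vanishes at q ∈ {3}.
Local minima of A (where A''>0): A(1)=-1. Local minima of B: B(3)=-9.
So the global minimum of psi is A(1) + B(3) + 3 = -1 − 9 + 3 = -7, attained at (1, 3).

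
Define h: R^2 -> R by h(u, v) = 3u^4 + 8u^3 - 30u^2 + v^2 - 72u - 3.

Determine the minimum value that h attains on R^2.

h(u,v) separates as P(u) + Q(v) − 3, so its minimum is min P + min Q − 3.
P'(u) = 12(u - 2)(u + 1)(u + 3) vanishes at u ∈ {-3, -1, 2}; Q'(v) = 2v vanishes at v ∈ {0}.
Local minima of P (where P''>0): P(-3)=-27, P(2)=-152. Local minima of Q: Q(0)=0.
So the global minimum of h is P(2) + Q(0) − 3 = -152 + 0 − 3 = -155, attained at (2, 0).

-155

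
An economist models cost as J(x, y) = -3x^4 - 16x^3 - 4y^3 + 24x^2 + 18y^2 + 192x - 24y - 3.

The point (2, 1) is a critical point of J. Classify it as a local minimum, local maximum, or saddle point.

The mixed partial ∂²J/∂x∂y is 0, so the Hessian at any point is diag(J_xx, J_yy) = diag(12(-3x^2 - 8x + 4), 12(-2y + 3)).
At (2, 1): H = diag(-288, 12).
The eigenvalues have opposite signs, so H is indefinite: a saddle point.

saddle point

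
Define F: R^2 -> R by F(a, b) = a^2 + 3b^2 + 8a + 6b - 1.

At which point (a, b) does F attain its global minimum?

F(a,b) separates as P(a) + Q(b) − 1, so its minimum is min P + min Q − 1.
P'(a) = 2a + 8 vanishes at a ∈ {-4}; Q'(b) = 6b + 6 vanishes at b ∈ {-1}.
Local minima of P (where P''>0): P(-4)=-16. Local minima of Q: Q(-1)=-3.
So the global minimum of F is P(-4) + Q(-1) − 1 = -16 − 3 − 1 = -20, attained at (-4, -1).

(-4, -1)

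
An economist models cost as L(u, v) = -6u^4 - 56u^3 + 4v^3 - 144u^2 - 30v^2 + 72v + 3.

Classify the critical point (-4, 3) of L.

saddle point

The mixed partial ∂²L/∂u∂v is 0, so the Hessian at any point is diag(L_uu, L_vv) = diag(-24(3u^2 + 14u + 12), 12(2v - 5)).
At (-4, 3): H = diag(-96, 12).
The eigenvalues have opposite signs, so H is indefinite: a saddle point.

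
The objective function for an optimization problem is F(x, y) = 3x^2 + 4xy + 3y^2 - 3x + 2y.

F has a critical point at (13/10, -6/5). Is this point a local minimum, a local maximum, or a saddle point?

The Hessian of F is constant: H = [[6, 4], [4, 6]].
det(H) = 6·6 − 4² = 20.
det(H) > 0 and tr(H) = 12 > 0, so H is positive definite and the point is a local minimum.

local minimum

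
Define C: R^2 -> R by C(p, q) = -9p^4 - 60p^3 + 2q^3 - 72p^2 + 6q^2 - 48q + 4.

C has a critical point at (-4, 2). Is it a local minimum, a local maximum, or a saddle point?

saddle point

The mixed partial ∂²C/∂p∂q is 0, so the Hessian at any point is diag(C_pp, C_qq) = diag(-36(3p^2 + 10p + 4), 12(q + 1)).
At (-4, 2): H = diag(-432, 36).
The eigenvalues have opposite signs, so H is indefinite: a saddle point.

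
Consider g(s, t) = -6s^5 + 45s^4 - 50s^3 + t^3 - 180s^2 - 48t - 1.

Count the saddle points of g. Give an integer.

4

g separates as a function of s plus a function of t, so ∇g=0 decouples.
∂g/∂s = -30s(s - 4)(s - 3)(s + 1) = 0 at s ∈ {-1, 0, 3, 4}; ∂g/∂t = 3(t - 4)(t + 4) = 0 at t ∈ {-4, 4}.
The Hessian is diagonal: diag(g_ss, g_tt). Second derivatives: g_ss(-1)=600, g_ss(0)=-360, g_ss(3)=360, g_ss(4)=-600; g_tt(-4)=-24, g_tt(4)=24.
Saddle points occur where the two diagonal entries have opposite signs: (-1, -4), (0, 4), (3, -4), (4, 4). Count: 4.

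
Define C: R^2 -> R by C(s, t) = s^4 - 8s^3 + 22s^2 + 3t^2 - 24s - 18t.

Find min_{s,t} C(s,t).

-36

C(s,t) separates as P(s) + Q(t), so its minimum is min P + min Q.
P'(s) = 4(s - 3)(s - 2)(s - 1) vanishes at s ∈ {1, 2, 3}; Q'(t) = 6(t - 3) vanishes at t ∈ {3}.
Local minima of P (where P''>0): P(1)=-9, P(3)=-9. Local minima of Q: Q(3)=-27.
So the global minimum of C is P(1) + Q(3) = -9 − 27 = -36, attained at (1, 3).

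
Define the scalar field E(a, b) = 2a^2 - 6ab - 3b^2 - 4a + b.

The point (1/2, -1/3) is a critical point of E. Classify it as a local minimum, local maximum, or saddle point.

saddle point

The Hessian of E is constant: H = [[4, -6], [-6, -6]].
det(H) = 4·(-6) − (-6)² = -60.
Since det(H) < 0, H is indefinite and the critical point is a saddle point.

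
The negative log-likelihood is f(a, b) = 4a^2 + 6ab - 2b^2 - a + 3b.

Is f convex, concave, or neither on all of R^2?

f is quadratic, so its Hessian is the constant matrix H = [[8, 6], [6, -4]].
det(H) = -68, tr(H) = 4.
det(H) < 0, so H is indefinite: neither convex nor concave.

neither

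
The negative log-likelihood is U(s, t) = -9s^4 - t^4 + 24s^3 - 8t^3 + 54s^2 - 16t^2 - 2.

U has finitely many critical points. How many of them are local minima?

1

U separates as a function of s plus a function of t, so ∇U=0 decouples.
∂U/∂s = -36s(s - 3)(s + 1) = 0 at s ∈ {-1, 0, 3}; ∂U/∂t = -4t(t + 2)(t + 4) = 0 at t ∈ {-4, -2, 0}.
The Hessian is diagonal: diag(U_ss, U_tt). Second derivatives: U_ss(-1)=-144, U_ss(0)=108, U_ss(3)=-432; U_tt(-4)=-32, U_tt(-2)=16, U_tt(0)=-32.
Local minima occur where both diagonal entries positive: (0, -2). Count: 1.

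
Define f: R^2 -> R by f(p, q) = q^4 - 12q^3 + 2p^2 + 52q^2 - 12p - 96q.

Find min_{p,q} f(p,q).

f(p,q) separates as A(p) + B(q), so its minimum is min A + min B.
A'(p) = 4p - 12 vanishes at p ∈ {3}; B'(q) = 4(q - 4)(q - 3)(q - 2) vanishes at q ∈ {2, 3, 4}.
Local minima of A (where A''>0): A(3)=-18. Local minima of B: B(2)=-64, B(4)=-64.
So the global minimum of f is A(3) + B(2) = -18 − 64 = -82, attained at (3, 2).

-82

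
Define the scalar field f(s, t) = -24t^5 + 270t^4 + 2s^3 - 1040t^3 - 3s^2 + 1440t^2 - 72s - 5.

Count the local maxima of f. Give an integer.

f separates as a function of s plus a function of t, so ∇f=0 decouples.
∂f/∂s = 6(s - 4)(s + 3) = 0 at s ∈ {-3, 4}; ∂f/∂t = -120t(t - 4)(t - 3)(t - 2) = 0 at t ∈ {0, 2, 3, 4}.
The Hessian is diagonal: diag(f_ss, f_tt). Second derivatives: f_ss(-3)=-42, f_ss(4)=42; f_tt(0)=2880, f_tt(2)=-480, f_tt(3)=360, f_tt(4)=-960.
Local maxima occur where both diagonal entries negative: (-3, 2), (-3, 4). Count: 2.

2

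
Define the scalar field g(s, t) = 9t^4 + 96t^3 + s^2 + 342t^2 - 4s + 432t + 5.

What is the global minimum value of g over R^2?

-176

g(s,t) separates as P(s) + Q(t) + 5, so its minimum is min P + min Q + 5.
P'(s) = 2s - 4 vanishes at s ∈ {2}; Q'(t) = 36(t + 1)(t + 3)(t + 4) vanishes at t ∈ {-4, -3, -1}.
Local minima of P (where P''>0): P(2)=-4. Local minima of Q: Q(-4)=-96, Q(-1)=-177.
So the global minimum of g is P(2) + Q(-1) + 5 = -4 − 177 + 5 = -176, attained at (2, -1).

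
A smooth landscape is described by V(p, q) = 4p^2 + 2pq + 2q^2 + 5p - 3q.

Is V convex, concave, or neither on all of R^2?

convex

V is quadratic, so its Hessian is the constant matrix H = [[8, 2], [2, 4]].
det(H) = 28, tr(H) = 12.
det(H) > 0 and tr(H) > 0, so H is positive definite everywhere: convex.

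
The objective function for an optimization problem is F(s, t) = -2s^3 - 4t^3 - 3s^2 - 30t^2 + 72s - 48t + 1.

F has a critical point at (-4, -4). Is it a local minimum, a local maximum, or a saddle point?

The mixed partial ∂²F/∂s∂t is 0, so the Hessian at any point is diag(F_ss, F_tt) = diag(-6(2s + 1), -12(2t + 5)).
At (-4, -4): H = diag(42, 36).
Both eigenvalues are positive, so H is positive definite: a local minimum.

local minimum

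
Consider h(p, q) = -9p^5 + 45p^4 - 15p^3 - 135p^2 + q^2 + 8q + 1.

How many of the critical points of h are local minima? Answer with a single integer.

h separates as a function of p plus a function of q, so ∇h=0 decouples.
∂h/∂p = -45p(p - 3)(p - 2)(p + 1) = 0 at p ∈ {-1, 0, 2, 3}; ∂h/∂q = 2(q + 4) = 0 at q ∈ {-4}.
The Hessian is diagonal: diag(h_pp, h_qq). Second derivatives: h_pp(-1)=540, h_pp(0)=-270, h_pp(2)=270, h_pp(3)=-540; h_qq(-4)=2.
Local minima occur where both diagonal entries positive: (-1, -4), (2, -4). Count: 2.

2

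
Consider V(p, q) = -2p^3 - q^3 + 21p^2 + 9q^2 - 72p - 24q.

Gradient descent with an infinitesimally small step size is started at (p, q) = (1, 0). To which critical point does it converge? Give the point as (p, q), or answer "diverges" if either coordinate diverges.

V is separable, so gradient descent decouples: p follows -∂V/∂p, q follows -∂V/∂q.
∂V/∂p = -6(p - 4)(p - 3); at p=1 this is -36, so p increases.
∂V/∂q = -3(q - 4)(q - 2); at q=0 this is -24, so q increases.
p converges to its nearest critical value 3 (a local min of the p-part); q converges to 2. The iterate converges to (3, 2).

(3, 2)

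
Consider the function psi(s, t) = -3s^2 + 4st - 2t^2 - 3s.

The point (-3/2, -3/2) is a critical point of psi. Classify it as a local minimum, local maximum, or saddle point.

local maximum

The Hessian of psi is constant: H = [[-6, 4], [4, -4]].
det(H) = (-6)·(-4) − 4² = 8.
det(H) > 0 and tr(H) = -10 < 0, so H is negative definite and the point is a local maximum.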